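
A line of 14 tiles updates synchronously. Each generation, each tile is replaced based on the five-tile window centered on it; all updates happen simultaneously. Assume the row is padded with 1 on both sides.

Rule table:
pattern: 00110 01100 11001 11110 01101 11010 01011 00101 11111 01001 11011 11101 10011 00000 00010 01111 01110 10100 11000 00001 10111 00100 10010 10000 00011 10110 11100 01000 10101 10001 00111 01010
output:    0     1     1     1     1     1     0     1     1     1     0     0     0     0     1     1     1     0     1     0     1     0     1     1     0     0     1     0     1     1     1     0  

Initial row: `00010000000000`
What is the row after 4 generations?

11111111100100

11100100000000
11111001000000
11111110010000
11111111100100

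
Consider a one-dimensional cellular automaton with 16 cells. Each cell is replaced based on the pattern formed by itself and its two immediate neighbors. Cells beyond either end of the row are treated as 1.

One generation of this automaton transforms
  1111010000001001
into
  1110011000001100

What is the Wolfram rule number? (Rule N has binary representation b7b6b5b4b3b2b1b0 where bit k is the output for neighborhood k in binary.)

148

position 0: 111 → 1  (bit 7 = 1)
position 3: 110 → 0  (bit 6 = 0)
position 4: 101 → 0  (bit 5 = 0)
position 6: 100 → 1  (bit 4 = 1)
position 15: 011 → 0  (bit 3 = 0)
position 5: 010 → 1  (bit 2 = 1)
position 11: 001 → 0  (bit 1 = 0)
position 7: 000 → 0  (bit 0 = 0)
bits b7..b0 = 10010100 = 148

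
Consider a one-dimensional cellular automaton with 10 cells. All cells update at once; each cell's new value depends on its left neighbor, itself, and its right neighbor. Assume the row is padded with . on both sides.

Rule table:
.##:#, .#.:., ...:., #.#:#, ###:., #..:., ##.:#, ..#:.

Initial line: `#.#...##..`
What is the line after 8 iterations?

......##..

iteration 1: .#....##..
iteration 2: ......##..
iteration 3: ......##..  (fixed point — unchanged through iteration 8)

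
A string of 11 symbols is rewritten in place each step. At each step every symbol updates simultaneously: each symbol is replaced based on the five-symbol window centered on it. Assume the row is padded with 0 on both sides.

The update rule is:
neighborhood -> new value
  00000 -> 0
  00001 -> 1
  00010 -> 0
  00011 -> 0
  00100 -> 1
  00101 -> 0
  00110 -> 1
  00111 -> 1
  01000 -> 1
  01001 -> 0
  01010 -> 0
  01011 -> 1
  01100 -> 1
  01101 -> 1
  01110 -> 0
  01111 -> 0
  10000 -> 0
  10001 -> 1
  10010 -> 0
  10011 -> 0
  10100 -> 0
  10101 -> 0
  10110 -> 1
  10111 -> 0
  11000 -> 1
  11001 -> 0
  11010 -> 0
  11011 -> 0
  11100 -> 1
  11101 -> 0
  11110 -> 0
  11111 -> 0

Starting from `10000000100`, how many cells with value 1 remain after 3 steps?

11000010110
11101001111
10000001001
count of 1: 3

3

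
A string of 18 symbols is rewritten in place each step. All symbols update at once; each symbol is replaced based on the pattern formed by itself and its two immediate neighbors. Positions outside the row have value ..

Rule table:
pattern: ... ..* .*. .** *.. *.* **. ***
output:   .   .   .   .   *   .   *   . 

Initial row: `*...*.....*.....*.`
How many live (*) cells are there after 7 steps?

step 1: .*...*.....*.....*
step 2: ..*...*.....*.....
step 3: ...*...*.....*....
step 4: ....*...*.....*...
step 5: .....*...*.....*..
step 6: ......*...*.....*.
step 7: .......*...*.....*
count of *: 3

3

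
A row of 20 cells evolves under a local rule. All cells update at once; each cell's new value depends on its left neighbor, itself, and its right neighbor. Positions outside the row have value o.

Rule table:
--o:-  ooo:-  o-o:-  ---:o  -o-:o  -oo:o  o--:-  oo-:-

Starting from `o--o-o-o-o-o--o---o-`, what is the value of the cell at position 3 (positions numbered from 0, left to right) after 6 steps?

o

step 1: ---o-o-o-o-o--o-o-o-
step 2: -o-o-o-o-o-o--o-o-o-
step 3: -o-o-o-o-o-o--o-o-o-  (fixed point — unchanged through step 6)
position 3 holds o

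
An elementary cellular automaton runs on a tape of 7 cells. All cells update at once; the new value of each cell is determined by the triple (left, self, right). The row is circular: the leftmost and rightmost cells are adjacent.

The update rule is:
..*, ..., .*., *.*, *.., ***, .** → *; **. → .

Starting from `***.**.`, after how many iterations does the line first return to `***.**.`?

7

**.**.*
*.**.**
.**.***
**.***.
*.***.*
.***.**
***.**.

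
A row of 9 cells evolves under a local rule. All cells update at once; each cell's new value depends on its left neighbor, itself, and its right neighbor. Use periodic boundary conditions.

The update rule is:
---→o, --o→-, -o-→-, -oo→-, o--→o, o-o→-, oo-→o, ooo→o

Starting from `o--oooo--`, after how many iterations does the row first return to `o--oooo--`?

iteration 1: -o--oooo-
iteration 2: --o--oooo
iteration 3: o--o--ooo
iteration 4: oo--o--oo
iteration 5: ooo--o--o
iteration 6: oooo--o--
iteration 7: -oooo--o-
iteration 8: --oooo--o
iteration 9: o--oooo--

9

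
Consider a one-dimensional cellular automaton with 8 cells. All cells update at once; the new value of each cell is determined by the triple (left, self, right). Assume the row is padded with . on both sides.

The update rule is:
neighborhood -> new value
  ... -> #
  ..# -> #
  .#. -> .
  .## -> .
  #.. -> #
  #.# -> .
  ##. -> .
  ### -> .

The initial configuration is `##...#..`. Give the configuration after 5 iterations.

..###.##
##......
..######
##......  (repeats iteration 2; period 2)
iteration 5: ..######

..######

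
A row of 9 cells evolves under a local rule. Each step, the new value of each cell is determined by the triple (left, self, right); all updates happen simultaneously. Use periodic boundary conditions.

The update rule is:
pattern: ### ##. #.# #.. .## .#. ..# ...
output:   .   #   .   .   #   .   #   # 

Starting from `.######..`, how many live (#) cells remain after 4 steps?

3

step 1: ##....#.#
step 2: .#.###..#
step 3: ...#.#.#.
step 4: ###......
count of #: 3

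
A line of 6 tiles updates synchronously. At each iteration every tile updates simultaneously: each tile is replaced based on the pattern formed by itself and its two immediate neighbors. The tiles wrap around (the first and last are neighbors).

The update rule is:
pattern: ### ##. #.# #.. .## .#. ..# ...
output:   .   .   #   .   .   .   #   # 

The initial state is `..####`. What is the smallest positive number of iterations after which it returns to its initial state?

.#....
#..###
..#...
##..##
...#..
###..#
....#.
####..
.....#
.####.
#.....
..####

12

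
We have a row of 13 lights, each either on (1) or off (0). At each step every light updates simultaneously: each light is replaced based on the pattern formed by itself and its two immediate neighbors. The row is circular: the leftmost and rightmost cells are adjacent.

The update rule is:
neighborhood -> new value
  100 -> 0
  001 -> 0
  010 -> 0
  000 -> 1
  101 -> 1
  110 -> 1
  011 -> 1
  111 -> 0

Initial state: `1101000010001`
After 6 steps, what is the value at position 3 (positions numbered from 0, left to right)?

0110011000101
1110011010010
1010011100001
1100010101101
0101001011111
1010000110001
position 3 holds 0

0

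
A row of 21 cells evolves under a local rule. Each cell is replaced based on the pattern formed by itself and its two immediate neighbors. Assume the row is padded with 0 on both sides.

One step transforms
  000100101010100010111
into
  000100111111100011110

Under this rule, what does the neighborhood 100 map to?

At position 4 the neighborhood is 100; the next row has 0 there.

0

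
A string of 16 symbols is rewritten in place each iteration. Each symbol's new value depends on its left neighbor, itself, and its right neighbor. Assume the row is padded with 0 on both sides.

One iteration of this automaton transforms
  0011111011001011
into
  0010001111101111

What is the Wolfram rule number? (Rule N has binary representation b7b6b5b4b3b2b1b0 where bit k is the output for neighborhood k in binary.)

124

position 3: 111 → 0  (bit 7 = 0)
position 6: 110 → 1  (bit 6 = 1)
position 7: 101 → 1  (bit 5 = 1)
position 10: 100 → 1  (bit 4 = 1)
position 2: 011 → 1  (bit 3 = 1)
position 12: 010 → 1  (bit 2 = 1)
position 1: 001 → 0  (bit 1 = 0)
position 0: 000 → 0  (bit 0 = 0)
bits b7..b0 = 01111100 = 124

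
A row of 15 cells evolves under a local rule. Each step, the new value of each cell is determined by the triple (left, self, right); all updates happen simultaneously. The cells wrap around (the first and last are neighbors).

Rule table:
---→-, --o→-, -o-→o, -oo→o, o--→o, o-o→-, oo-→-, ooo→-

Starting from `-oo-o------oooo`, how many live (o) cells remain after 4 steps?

-o--oo-----o---
-oo-o-o----oo--
-o--o-oo---o-o-
-oo-o-o-o--o-oo
count of o: 8

8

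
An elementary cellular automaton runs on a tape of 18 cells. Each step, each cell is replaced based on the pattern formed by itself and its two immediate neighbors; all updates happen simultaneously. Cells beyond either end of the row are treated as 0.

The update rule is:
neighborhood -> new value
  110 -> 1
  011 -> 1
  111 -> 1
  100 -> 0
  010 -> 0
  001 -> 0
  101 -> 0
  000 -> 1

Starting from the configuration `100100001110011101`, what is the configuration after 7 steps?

000001101110011100
111101101110011101
111101101110011100
111101101110011101  (repeats step 2; period 2)
step 7: 111101101110011100

111101101110011100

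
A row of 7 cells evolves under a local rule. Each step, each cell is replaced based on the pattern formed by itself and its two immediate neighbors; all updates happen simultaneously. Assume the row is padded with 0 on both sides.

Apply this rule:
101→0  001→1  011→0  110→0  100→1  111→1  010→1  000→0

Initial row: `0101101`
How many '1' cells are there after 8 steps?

1100001
0010011
0111100
1011010
1000011
1100100
0011110
0101101
count of 1: 4

4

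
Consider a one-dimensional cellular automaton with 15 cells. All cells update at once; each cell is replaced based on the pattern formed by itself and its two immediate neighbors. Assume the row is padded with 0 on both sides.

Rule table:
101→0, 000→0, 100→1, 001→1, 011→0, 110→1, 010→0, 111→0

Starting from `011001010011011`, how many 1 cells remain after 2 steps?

6

101110001101001
000011010100110
count of 1: 6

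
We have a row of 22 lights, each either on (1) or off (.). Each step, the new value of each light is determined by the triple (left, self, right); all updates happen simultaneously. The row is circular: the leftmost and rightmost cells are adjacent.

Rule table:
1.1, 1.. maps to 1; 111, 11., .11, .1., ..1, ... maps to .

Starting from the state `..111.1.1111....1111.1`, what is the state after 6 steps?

...1.1....1.1....1....

1....1.1....1.......1.
.1....1.1....1.......1
1.1....1.1....1.......
.1.1....1.1....1......
..1.1....1.1....1.....
...1.1....1.1....1....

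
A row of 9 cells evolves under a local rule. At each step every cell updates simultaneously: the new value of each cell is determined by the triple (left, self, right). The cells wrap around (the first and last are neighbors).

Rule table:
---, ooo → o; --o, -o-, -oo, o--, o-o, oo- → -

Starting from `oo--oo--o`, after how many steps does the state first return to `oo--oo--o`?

o--------
--oooooo-
o--oooo--
----oo---
ooo----oo
oo--oo--o

6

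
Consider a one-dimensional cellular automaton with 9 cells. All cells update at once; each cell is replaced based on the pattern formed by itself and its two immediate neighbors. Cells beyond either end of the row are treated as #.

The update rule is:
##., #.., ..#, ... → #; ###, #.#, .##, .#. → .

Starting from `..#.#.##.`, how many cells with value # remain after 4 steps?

##.....#.
.######..
......###
######...
count of #: 6

6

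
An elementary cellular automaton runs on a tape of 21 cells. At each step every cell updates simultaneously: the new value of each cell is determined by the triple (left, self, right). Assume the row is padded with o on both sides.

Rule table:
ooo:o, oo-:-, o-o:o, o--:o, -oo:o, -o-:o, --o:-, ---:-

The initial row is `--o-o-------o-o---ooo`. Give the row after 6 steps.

step 1: o-oooo------oooo--ooo
step 2: -oooo-o-----ooo-o-ooo
step 3: oooo-ooo----oo-oooooo
step 4: ooo-ooo-o---o-ooooooo
step 5: oo-ooo-ooo--ooooooooo
step 6: o-ooo-ooo-o-ooooooooo

o-ooo-ooo-o-ooooooooo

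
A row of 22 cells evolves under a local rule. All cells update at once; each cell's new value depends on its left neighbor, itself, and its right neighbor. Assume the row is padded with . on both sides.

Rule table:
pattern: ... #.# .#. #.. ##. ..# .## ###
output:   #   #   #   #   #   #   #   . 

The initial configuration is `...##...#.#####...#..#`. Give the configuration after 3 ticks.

tick 1: ###########...########
tick 2: #.........#####......#
tick 3: ###########...########

###########...########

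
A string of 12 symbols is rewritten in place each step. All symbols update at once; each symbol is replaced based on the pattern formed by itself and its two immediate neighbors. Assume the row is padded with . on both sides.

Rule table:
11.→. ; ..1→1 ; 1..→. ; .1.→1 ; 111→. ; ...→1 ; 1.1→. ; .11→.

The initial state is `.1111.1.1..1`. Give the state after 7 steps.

1..........1

step 1: 1.....1.1.11
step 2: 1.11111.1...
step 3: 1.......1.11
step 4: 1.1111111...
step 5: 1.........11
step 6: 1.11111111..
step 7: 1..........1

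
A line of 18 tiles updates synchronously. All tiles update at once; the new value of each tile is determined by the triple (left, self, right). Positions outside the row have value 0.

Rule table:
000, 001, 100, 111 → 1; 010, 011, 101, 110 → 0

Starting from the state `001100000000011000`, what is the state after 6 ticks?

000001110111011000

110011111111100111
001101111111011010
110000111110000001
001111011101111110
110110001000111101
000001110111011000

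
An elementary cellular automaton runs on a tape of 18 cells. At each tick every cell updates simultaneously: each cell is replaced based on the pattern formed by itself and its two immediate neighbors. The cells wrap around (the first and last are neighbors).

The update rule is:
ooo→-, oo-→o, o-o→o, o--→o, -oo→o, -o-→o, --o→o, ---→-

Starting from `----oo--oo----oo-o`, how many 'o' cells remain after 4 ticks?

16

o--oooooooo--ooooo
oooo------oooo----
o--oo----oo--oo--o
oooooo--oooooooooo
count of o: 16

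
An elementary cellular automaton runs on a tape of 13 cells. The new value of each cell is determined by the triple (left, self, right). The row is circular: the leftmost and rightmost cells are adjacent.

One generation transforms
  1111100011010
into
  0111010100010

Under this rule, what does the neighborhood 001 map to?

1

At position 7 the neighborhood is 001; the next row has 1 there.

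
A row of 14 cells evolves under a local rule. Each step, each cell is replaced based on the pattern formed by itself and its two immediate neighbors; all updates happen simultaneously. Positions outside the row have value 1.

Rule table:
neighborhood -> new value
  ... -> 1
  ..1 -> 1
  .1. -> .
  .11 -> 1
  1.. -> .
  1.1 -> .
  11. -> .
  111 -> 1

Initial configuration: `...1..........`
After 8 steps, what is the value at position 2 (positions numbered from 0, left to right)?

.11..111111111
.1..1111111111
...11111111111
.1111111111111
.1111111111111  (fixed point — unchanged through step 8)
position 2 holds 1

1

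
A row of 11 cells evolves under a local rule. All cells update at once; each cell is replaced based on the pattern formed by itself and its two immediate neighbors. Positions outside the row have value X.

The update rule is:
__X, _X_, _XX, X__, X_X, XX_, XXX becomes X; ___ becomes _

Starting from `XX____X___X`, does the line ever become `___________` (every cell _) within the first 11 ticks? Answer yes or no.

tick 1: XXX__XXX_XX
tick 2: XXXXXXXXXXX
tick 3: XXXXXXXXXXX  (fixed point — unchanged through tick 11)
tick 11 is XXXXXXXXXXX, still not uniform _

no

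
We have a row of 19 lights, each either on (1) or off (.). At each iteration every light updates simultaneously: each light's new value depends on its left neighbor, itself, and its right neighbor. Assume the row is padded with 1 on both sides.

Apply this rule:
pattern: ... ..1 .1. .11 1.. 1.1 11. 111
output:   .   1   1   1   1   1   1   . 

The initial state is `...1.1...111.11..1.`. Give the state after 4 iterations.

11111111..1111...11

iteration 1: 1.11111.11.11111111
iteration 2: 111...111111.......
iteration 3: ..11.11....11.....1
iteration 4: 11111111..1111...11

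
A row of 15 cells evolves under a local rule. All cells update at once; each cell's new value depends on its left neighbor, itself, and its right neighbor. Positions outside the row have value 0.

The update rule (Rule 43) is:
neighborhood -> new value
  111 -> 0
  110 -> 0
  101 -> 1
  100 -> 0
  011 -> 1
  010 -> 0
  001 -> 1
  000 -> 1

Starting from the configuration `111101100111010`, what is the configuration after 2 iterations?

001110011001001

iteration 1: 100011001100100
iteration 2: 001110011001001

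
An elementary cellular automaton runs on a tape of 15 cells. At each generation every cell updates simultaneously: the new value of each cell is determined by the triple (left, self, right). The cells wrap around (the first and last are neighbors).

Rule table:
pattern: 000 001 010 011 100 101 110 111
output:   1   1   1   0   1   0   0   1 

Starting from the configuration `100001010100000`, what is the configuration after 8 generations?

111111010111111
111110010011111
111101111101111
111000111000111
110111010111011
100010010010001
011111111111110
101111111111101

101111111111101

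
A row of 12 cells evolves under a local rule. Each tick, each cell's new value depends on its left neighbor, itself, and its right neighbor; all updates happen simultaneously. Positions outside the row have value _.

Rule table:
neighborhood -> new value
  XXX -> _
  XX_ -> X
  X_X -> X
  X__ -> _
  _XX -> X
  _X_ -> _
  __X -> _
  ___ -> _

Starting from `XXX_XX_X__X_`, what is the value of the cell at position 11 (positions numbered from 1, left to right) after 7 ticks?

X_XXXXX_____
_XX___X_____
_XX_________
_XX_________  (fixed point — unchanged through tick 7)
position 11 holds _

_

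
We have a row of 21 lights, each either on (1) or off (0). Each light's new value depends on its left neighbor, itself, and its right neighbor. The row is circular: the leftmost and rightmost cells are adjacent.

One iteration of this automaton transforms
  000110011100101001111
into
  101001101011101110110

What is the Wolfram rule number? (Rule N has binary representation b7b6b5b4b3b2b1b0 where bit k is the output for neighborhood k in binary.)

150

position 8: 111 → 1  (bit 7 = 1)
position 4: 110 → 0  (bit 6 = 0)
position 13: 101 → 0  (bit 5 = 0)
position 0: 100 → 1  (bit 4 = 1)
position 3: 011 → 0  (bit 3 = 0)
position 12: 010 → 1  (bit 2 = 1)
position 2: 001 → 1  (bit 1 = 1)
position 1: 000 → 0  (bit 0 = 0)
bits b7..b0 = 10010110 = 150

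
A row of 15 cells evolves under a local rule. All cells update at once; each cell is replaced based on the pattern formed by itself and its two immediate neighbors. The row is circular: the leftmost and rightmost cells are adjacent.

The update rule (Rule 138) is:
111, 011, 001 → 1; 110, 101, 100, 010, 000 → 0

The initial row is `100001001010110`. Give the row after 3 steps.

001001000010000

step 1: 000010010000100
step 2: 000100100001000
step 3: 001001000010000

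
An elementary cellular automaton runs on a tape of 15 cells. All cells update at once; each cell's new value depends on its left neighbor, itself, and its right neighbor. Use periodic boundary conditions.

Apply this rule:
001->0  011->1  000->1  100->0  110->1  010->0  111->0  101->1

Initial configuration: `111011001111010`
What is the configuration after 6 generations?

101111001001101
111001000001111
001000011101000
100011010110011
101011101110010
010110111010001

010110111010001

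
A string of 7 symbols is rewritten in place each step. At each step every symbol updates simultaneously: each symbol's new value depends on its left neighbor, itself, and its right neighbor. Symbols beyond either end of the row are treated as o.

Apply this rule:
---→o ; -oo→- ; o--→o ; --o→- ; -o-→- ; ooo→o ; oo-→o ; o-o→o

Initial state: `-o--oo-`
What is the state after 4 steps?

oooo-o-

o-o--oo
oo-o--o
ooo-o--
oooo-o-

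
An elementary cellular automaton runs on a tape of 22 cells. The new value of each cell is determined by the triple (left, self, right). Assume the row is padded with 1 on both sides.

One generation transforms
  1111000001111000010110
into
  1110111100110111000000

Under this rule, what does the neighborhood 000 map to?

At position 5 the neighborhood is 000; the next row has 1 there.

1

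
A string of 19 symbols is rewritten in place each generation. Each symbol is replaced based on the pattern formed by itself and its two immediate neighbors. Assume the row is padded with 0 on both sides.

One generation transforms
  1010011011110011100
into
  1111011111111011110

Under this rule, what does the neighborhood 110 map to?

1

At position 6 the neighborhood is 110; the next row has 1 there.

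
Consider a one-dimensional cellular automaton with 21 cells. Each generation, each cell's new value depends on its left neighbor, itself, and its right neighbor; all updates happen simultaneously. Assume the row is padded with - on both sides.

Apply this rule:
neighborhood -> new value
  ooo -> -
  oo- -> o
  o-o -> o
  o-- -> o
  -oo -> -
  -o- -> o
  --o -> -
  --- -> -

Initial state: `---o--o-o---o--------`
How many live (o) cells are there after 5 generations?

6

---oo-oooo--oo-------
----oo---oo--oo------
-----oo---oo--oo-----
------oo---oo--oo----
-------oo---oo--oo---
count of o: 6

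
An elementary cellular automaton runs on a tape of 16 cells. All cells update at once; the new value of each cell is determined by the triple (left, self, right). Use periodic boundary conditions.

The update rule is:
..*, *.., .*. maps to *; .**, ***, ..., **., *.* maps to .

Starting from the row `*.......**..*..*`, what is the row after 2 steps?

***...****.....*

.*.....*..*****.
***...****.....*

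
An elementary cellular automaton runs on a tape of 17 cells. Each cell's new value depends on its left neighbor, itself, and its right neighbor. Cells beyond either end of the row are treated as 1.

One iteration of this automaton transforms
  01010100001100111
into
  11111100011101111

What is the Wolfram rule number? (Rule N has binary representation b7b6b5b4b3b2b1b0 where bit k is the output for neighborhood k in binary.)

238

position 15: 111 → 1  (bit 7 = 1)
position 11: 110 → 1  (bit 6 = 1)
position 0: 101 → 1  (bit 5 = 1)
position 6: 100 → 0  (bit 4 = 0)
position 10: 011 → 1  (bit 3 = 1)
position 1: 010 → 1  (bit 2 = 1)
position 9: 001 → 1  (bit 1 = 1)
position 7: 000 → 0  (bit 0 = 0)
bits b7..b0 = 11101110 = 238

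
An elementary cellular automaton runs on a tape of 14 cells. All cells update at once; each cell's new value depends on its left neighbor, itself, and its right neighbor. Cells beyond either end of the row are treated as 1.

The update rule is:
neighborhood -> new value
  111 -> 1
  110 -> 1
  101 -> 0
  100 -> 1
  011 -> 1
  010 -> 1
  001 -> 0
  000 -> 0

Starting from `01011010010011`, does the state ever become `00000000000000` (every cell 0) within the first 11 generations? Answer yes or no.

01011011011011
01011011011011  (fixed point — unchanged through generation 11)
generation 11 is 01011011011011, still not uniform 0

no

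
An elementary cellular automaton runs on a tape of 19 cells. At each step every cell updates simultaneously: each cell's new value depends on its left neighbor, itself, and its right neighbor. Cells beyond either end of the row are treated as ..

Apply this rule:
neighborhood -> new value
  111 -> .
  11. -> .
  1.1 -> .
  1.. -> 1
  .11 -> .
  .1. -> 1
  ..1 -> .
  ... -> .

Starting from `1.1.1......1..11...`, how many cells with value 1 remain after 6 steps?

1.1.11.....11...1..
1.1...1......1..11.
1.11..11.....11...1
1...1...1......1..1
11..11..11.....11.1
..1...1...1.......1
count of 1: 4

4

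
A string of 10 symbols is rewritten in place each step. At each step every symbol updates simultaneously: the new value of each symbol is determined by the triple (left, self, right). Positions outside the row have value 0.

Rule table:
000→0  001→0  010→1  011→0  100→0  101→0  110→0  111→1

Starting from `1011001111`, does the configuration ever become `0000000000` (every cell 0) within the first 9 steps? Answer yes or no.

no

step 1: 1000000110
step 2: 1000000000
step 3: 1000000000  (fixed point — unchanged through step 9)
step 9 is 1000000000, still not uniform 0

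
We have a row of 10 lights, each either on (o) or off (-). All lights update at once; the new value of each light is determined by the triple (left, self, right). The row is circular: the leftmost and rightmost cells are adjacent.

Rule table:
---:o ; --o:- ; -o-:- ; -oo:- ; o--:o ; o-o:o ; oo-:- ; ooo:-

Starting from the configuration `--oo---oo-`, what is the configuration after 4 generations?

oo---oo---

o---oo---o
-oo---oo--
---oo---oo
oo---oo---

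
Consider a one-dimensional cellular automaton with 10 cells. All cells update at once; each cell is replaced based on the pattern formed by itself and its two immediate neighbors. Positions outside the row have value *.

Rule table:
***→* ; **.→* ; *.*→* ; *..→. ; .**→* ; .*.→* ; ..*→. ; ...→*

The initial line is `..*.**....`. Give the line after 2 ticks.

..********

tick 1: ..****.**.
tick 2: ..********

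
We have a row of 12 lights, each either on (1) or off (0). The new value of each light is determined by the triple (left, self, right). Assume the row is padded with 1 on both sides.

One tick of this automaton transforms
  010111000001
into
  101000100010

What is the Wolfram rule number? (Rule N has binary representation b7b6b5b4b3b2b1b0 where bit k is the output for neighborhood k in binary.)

50

position 4: 111 → 0  (bit 7 = 0)
position 5: 110 → 0  (bit 6 = 0)
position 0: 101 → 1  (bit 5 = 1)
position 6: 100 → 1  (bit 4 = 1)
position 3: 011 → 0  (bit 3 = 0)
position 1: 010 → 0  (bit 2 = 0)
position 10: 001 → 1  (bit 1 = 1)
position 7: 000 → 0  (bit 0 = 0)
bits b7..b0 = 00110010 = 50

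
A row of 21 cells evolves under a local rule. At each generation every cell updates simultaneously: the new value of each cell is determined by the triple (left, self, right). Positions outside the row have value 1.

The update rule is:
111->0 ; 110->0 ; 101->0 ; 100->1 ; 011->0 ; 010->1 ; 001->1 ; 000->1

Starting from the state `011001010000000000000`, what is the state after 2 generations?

000111011111111111111
111000000000000000000

111000000000000000000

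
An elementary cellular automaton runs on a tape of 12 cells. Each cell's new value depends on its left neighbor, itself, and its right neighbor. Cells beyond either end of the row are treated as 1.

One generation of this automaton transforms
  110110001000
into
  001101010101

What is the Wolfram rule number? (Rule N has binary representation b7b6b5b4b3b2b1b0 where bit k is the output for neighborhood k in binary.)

position 0: 111 → 0  (bit 7 = 0)
position 1: 110 → 0  (bit 6 = 0)
position 2: 101 → 1  (bit 5 = 1)
position 5: 100 → 1  (bit 4 = 1)
position 3: 011 → 1  (bit 3 = 1)
position 8: 010 → 0  (bit 2 = 0)
position 7: 001 → 1  (bit 1 = 1)
position 6: 000 → 0  (bit 0 = 0)
bits b7..b0 = 00111010 = 58

58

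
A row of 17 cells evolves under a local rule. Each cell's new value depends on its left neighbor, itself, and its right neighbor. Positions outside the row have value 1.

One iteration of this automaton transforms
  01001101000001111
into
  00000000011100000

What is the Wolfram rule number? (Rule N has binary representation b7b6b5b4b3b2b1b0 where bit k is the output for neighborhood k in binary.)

position 14: 111 → 0  (bit 7 = 0)
position 5: 110 → 0  (bit 6 = 0)
position 0: 101 → 0  (bit 5 = 0)
position 2: 100 → 0  (bit 4 = 0)
position 4: 011 → 0  (bit 3 = 0)
position 1: 010 → 0  (bit 2 = 0)
position 3: 001 → 0  (bit 1 = 0)
position 9: 000 → 1  (bit 0 = 1)
bits b7..b0 = 00000001 = 1

1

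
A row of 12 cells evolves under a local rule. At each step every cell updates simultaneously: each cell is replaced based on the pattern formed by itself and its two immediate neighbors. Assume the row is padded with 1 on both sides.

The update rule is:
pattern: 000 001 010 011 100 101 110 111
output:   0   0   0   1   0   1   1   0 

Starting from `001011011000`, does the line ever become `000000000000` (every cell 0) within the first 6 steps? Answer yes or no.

yes

000111111000
000100001000
000000000000
all cells are 0 at step 3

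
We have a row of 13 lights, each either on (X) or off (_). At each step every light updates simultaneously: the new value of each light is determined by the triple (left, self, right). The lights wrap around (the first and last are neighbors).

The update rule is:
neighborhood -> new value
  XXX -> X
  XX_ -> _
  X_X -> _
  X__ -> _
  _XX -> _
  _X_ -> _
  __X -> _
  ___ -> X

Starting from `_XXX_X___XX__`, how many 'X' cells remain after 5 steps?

__X____X____X
____XX___XX__
XXX____X____X
XX__XX___XX__
_______X_____
count of X: 1

1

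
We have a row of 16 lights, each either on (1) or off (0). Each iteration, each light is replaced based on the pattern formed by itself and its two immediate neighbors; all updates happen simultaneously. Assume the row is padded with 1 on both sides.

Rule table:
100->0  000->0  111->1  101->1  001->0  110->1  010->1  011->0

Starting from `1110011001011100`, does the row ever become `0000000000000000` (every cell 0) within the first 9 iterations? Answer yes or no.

1110001001101100
1110001000110100
1110001000011100
1110001000001100
1110001000000100
1110001000000100  (fixed point — unchanged through iteration 9)
iteration 9 is 1110001000000100, still not uniform 0

no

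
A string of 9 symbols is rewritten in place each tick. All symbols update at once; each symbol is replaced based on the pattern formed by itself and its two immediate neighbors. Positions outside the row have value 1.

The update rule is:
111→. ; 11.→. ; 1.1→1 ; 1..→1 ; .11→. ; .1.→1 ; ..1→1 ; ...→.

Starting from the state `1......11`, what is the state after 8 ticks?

.1....1..
111..1111
...11....
1.1..1..1
.1111111.
1.......1
.1.....1.
111...111

111...111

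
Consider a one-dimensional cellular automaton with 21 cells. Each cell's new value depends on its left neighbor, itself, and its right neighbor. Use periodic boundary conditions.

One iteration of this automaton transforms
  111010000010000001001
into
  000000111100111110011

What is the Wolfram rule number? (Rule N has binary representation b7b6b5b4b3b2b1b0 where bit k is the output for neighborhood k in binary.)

position 0: 111 → 0  (bit 7 = 0)
position 2: 110 → 0  (bit 6 = 0)
position 3: 101 → 0  (bit 5 = 0)
position 5: 100 → 0  (bit 4 = 0)
position 20: 011 → 1  (bit 3 = 1)
position 4: 010 → 0  (bit 2 = 0)
position 9: 001 → 1  (bit 1 = 1)
position 6: 000 → 1  (bit 0 = 1)
bits b7..b0 = 00001011 = 11

11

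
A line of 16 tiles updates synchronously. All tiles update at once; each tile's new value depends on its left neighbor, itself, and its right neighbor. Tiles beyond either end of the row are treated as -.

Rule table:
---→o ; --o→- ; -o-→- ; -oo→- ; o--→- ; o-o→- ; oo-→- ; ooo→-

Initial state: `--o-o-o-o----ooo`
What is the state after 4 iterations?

o---------oo----
--ooooooo----ooo
o---------oo----  (repeats iteration 1; period 2)
iteration 4: --ooooooo----ooo

--ooooooo----ooo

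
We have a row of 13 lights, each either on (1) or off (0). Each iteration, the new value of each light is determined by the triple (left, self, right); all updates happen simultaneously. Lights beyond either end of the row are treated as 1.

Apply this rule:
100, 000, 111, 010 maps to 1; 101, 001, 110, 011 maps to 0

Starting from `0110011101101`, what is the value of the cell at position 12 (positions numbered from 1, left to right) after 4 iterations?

1

0001001000000
1101101111110
1000000111100
0111110011010
position 12 holds 1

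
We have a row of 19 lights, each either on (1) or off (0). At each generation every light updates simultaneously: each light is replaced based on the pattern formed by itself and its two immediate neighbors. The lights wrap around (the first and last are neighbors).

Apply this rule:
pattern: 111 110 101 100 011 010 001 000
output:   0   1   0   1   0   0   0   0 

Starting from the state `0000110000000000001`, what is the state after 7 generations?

1000011000000000000
0100001100000000000
0010000110000000000
0001000011000000000
0000100001100000000
0000010000110000000
0000001000011000000

0000001000011000000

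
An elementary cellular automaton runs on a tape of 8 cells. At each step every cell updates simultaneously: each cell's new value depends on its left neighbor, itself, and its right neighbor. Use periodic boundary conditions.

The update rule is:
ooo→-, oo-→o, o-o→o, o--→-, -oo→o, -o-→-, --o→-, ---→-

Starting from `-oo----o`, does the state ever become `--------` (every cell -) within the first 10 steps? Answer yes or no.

step 1: ooo-----
step 2: o-o-----
step 3: -o------
step 4: --------
all cells are - at step 4

yes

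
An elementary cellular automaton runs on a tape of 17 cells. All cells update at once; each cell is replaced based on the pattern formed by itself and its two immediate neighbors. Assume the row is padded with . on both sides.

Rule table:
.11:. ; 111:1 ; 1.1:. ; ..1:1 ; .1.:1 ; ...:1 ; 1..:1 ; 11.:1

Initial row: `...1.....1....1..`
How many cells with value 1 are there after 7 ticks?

15

11111111111111111
.1111111111111111
1.111111111111111
1..11111111111111
111.1111111111111
.11..111111111111
1.111.11111111111
count of 1: 15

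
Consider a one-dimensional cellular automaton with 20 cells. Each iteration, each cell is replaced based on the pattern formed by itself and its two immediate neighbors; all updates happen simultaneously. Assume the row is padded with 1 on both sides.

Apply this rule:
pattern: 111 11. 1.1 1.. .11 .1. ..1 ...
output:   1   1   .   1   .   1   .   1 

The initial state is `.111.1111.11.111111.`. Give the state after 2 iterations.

1..11..111.11..1111.

iteration 1: ..11..111..1..11111.
iteration 2: 1..11..111.11..1111.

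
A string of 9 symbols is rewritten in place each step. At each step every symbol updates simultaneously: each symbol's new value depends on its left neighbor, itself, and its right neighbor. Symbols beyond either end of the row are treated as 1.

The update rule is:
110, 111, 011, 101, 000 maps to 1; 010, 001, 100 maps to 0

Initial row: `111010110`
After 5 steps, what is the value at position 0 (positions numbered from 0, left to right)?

1

111101111
111111111
111111111  (fixed point — unchanged through step 5)
position 0 holds 1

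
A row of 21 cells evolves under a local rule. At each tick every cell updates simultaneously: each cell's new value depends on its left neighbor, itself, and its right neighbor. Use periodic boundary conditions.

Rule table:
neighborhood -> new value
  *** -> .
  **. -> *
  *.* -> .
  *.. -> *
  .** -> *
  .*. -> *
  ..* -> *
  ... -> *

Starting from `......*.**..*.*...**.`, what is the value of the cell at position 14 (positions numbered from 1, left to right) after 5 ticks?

*******.*****.*******
......*.*...*.*......
*******.*****.*******  (repeats tick 1; period 2)
tick 5: *******.*****.*******
position 14 holds .

.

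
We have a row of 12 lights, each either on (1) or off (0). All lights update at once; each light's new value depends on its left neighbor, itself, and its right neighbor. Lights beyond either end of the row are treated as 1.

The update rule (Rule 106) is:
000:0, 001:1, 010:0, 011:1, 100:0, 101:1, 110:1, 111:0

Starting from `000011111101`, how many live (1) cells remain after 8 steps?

000110000111
001110001100
011010011101
111100110111
000101111100
001011000101
010111001011
101101010110
count of 1: 7

7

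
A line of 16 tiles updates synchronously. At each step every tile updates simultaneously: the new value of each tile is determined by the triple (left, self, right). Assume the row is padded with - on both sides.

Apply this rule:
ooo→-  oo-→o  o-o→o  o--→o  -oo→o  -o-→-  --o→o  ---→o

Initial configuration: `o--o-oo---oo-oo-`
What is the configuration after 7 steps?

-oo-oooooooooooo
ooooo----------o
o---ooooooooooo-
-oooo---------oo
oo--oooooooooooo
ooooo----------o  (repeats step 2; period 4)
step 7: o---ooooooooooo-

o---ooooooooooo-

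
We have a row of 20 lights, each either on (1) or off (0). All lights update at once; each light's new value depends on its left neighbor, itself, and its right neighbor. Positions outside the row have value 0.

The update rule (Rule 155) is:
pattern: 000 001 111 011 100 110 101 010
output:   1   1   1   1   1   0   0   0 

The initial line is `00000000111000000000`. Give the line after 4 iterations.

11111111110111111111
11111111100111111110
11111111011111111101
11111110011111111000

11111110011111111000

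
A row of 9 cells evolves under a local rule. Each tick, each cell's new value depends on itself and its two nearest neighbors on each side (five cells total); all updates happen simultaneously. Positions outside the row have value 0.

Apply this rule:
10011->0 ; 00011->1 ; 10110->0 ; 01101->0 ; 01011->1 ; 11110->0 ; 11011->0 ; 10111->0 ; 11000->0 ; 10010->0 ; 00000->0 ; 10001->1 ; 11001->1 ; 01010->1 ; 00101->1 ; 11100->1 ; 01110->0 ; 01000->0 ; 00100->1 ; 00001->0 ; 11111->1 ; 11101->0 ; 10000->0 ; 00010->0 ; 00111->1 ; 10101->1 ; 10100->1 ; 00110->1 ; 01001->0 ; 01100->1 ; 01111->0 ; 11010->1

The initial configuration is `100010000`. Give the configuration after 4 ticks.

101010000
111110000
101010000  (repeats tick 1; period 2)
tick 4: 111110000

111110000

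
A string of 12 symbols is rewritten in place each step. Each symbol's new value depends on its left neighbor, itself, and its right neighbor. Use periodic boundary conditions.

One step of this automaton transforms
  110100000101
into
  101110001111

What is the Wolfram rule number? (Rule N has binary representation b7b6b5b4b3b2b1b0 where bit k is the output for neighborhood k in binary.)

position 0: 111 → 1  (bit 7 = 1)
position 1: 110 → 0  (bit 6 = 0)
position 2: 101 → 1  (bit 5 = 1)
position 4: 100 → 1  (bit 4 = 1)
position 11: 011 → 1  (bit 3 = 1)
position 3: 010 → 1  (bit 2 = 1)
position 8: 001 → 1  (bit 1 = 1)
position 5: 000 → 0  (bit 0 = 0)
bits b7..b0 = 10111110 = 190

190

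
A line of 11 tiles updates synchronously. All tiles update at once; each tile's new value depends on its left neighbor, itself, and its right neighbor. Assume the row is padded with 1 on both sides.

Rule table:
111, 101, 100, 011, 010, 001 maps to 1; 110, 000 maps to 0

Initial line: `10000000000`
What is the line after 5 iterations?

01110111111

01000000001
11100000011
11010000111
10111001111
01110111111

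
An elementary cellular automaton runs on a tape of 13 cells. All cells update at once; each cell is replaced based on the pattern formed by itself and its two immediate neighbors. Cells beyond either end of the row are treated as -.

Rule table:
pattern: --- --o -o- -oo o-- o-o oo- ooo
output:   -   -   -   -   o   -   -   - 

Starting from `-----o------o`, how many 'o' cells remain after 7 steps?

1

step 1: ------o------
step 2: -------o-----
step 3: --------o----
step 4: ---------o---
step 5: ----------o--
step 6: -----------o-
step 7: ------------o
count of o: 1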